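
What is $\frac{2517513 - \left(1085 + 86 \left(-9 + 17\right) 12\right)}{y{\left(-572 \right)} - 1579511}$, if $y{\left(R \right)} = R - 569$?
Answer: $- \frac{627043}{395163} \approx -1.5868$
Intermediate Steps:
$y{\left(R \right)} = -569 + R$
$\frac{2517513 - \left(1085 + 86 \left(-9 + 17\right) 12\right)}{y{\left(-572 \right)} - 1579511} = \frac{2517513 - \left(1085 + 86 \left(-9 + 17\right) 12\right)}{\left(-569 - 572\right) - 1579511} = \frac{2517513 - \left(1085 + 86 \cdot 8 \cdot 12\right)}{-1141 - 1579511} = \frac{2517513 - 9341}{-1580652} = \left(2517513 - 9341\right) \left(- \frac{1}{1580652}\right) = 2508172 \left(- \frac{1}{1580652}\right) = - \frac{627043}{395163}$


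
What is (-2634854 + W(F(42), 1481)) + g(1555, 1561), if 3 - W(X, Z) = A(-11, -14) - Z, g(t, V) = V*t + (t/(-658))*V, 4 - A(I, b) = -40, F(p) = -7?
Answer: -19716311/94 ≈ -2.0975e+5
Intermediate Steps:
A(I, b) = 44 (A(I, b) = 4 - 1*(-40) = 4 + 40 = 44)
g(t, V) = 657*V*t/658 (g(t, V) = V*t + (t*(-1/658))*V = V*t + (-t/658)*V = V*t - V*t/658 = 657*V*t/658)
W(X, Z) = -41 + Z (W(X, Z) = 3 - (44 - Z) = 3 + (-44 + Z) = -41 + Z)
(-2634854 + W(F(42), 1481)) + g(1555, 1561) = (-2634854 + (-41 + 1481)) + (657/658)*1561*1555 = (-2634854 + 1440) + 227824605/94 = -2633414 + 227824605/94 = -19716311/94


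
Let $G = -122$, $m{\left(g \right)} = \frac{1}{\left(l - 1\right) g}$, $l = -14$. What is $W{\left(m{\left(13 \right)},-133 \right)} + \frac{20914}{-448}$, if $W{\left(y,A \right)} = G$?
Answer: $- \frac{37785}{224} \approx -168.68$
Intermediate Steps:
$m{\left(g \right)} = - \frac{1}{15 g}$ ($m{\left(g \right)} = \frac{1}{\left(-14 - 1\right) g} = \frac{1}{\left(-15\right) g} = - \frac{1}{15 g}$)
$W{\left(y,A \right)} = -122$
$W{\left(m{\left(13 \right)},-133 \right)} + \frac{20914}{-448} = -122 + \frac{20914}{-448} = -122 + 20914 \left(- \frac{1}{448}\right) = -122 - \frac{10457}{224} = - \frac{37785}{224}$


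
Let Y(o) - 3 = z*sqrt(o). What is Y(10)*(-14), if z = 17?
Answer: -42 - 238*sqrt(10) ≈ -794.62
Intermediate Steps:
Y(o) = 3 + 17*sqrt(o)
Y(10)*(-14) = (3 + 17*sqrt(10))*(-14) = -42 - 238*sqrt(10)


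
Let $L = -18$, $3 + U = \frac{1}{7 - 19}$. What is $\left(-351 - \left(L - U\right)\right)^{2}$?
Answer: $\frac{16265089}{144} \approx 1.1295 \cdot 10^{5}$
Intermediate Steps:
$U = - \frac{37}{12}$ ($U = -3 + \frac{1}{7 - 19} = -3 + \frac{1}{-12} = -3 - \frac{1}{12} = - \frac{37}{12} \approx -3.0833$)
$\left(-351 - \left(L - U\right)\right)^{2} = \left(-351 - - \frac{179}{12}\right)^{2} = \left(-351 + \left(- \frac{37}{12} + 18\right)\right)^{2} = \left(-351 + \frac{179}{12}\right)^{2} = \left(- \frac{4033}{12}\right)^{2} = \frac{16265089}{144}$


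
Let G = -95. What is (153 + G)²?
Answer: 3364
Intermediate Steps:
(153 + G)² = (153 - 95)² = 58² = 3364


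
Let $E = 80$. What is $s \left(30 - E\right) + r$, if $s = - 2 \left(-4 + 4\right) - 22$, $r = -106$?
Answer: $994$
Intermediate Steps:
$s = -22$ ($s = \left(-2\right) 0 - 22 = 0 - 22 = -22$)
$s \left(30 - E\right) + r = - 22 \left(30 - 80\right) - 106 = \left(-22\right) \left(-50\right) - 106 = 1100 - 106 = 994$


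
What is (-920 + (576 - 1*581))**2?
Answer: 855625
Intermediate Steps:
(-920 + (576 - 1*581))**2 = (-920 + (576 - 581))**2 = (-920 - 5)**2 = (-925)**2 = 855625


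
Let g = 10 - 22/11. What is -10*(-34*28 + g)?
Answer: 9440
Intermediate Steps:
g = 8 (g = 10 - 22*1/11 = 10 - 2 = 8)
-10*(-34*28 + g) = -10*(-34*28 + 8) = -10*(-952 + 8) = -10*(-944) = 9440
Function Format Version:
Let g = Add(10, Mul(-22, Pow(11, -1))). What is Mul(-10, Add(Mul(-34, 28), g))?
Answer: 9440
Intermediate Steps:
g = 8 (g = Add(10, Mul(-22, Rational(1, 11))) = Add(10, -2) = 8)
Mul(-10, Add(Mul(-34, 28), g)) = Mul(-10, Add(Mul(-34, 28), 8)) = Mul(-10, Add(-952, 8)) = Mul(-10, -944) = 9440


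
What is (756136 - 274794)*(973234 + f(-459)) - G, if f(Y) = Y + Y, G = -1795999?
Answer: 468018324071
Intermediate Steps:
f(Y) = 2*Y
(756136 - 274794)*(973234 + f(-459)) - G = (756136 - 274794)*(973234 + 2*(-459)) - 1*(-1795999) = 481342*(973234 - 918) + 1795999 = 481342*972316 + 1795999 = 468016528072 + 1795999 = 468018324071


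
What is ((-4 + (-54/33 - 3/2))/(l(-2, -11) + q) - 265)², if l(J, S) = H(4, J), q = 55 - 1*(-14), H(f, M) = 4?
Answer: 181260508009/2579236 ≈ 70277.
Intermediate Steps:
q = 69 (q = 55 + 14 = 69)
l(J, S) = 4
((-4 + (-54/33 - 3/2))/(l(-2, -11) + q) - 265)² = ((-4 + (-54/33 - 3/2))/(4 + 69) - 265)² = ((-4 + (-54*1/33 - 3*½))/73 - 265)² = ((-4 + (-18/11 - 3/2))*(1/73) - 265)² = ((-4 - 69/22)*(1/73) - 265)² = (-157/22*1/73 - 265)² = (-157/1606 - 265)² = (-425747/1606)² = 181260508009/2579236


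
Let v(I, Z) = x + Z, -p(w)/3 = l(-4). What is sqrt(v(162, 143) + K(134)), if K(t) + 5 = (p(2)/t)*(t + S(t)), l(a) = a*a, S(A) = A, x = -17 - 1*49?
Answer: 2*I*sqrt(6) ≈ 4.899*I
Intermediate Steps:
x = -66 (x = -17 - 49 = -66)
l(a) = a**2
p(w) = -48 (p(w) = -3*(-4)**2 = -3*16 = -48)
v(I, Z) = -66 + Z
K(t) = -101 (K(t) = -5 + (-48/t)*(t + t) = -5 + (-48/t)*(2*t) = -5 - 96 = -101)
sqrt(v(162, 143) + K(134)) = sqrt((-66 + 143) - 101) = sqrt(77 - 101) = sqrt(-24) = 2*I*sqrt(6)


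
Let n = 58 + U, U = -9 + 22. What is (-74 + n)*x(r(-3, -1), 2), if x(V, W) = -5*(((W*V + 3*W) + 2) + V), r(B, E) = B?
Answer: -15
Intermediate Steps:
U = 13
n = 71 (n = 58 + 13 = 71)
x(V, W) = -10 - 15*W - 5*V - 5*V*W (x(V, W) = -5*(((V*W + 3*W) + 2) + V) = -5*(((3*W + V*W) + 2) + V) = -5*((2 + 3*W + V*W) + V) = -5*(2 + V + 3*W + V*W) = -10 - 15*W - 5*V - 5*V*W)
(-74 + n)*x(r(-3, -1), 2) = (-74 + 71)*(-10 - 15*2 - 5*(-3) - 5*(-3)*2) = -3*(-10 - 30 + 15 + 30) = -3*5 = -15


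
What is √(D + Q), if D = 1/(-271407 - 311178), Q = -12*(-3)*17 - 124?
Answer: 77*√27935533335/582585 ≈ 22.091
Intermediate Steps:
Q = 488 (Q = 36*17 - 124 = 612 - 124 = 488)
D = -1/582585 (D = 1/(-582585) = -1/582585 ≈ -1.7165e-6)
√(D + Q) = √(-1/582585 + 488) = √(284301479/582585) = 77*√27935533335/582585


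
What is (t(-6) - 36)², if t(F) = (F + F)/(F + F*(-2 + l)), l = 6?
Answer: 31684/25 ≈ 1267.4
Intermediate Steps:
t(F) = ⅖ (t(F) = (F + F)/(F + F*(-2 + 6)) = (2*F)/(F + F*4) = (2*F)/(F + 4*F) = (2*F)/((5*F)) = (2*F)*(1/(5*F)) = ⅖)
(t(-6) - 36)² = (⅖ - 36)² = (-178/5)² = 31684/25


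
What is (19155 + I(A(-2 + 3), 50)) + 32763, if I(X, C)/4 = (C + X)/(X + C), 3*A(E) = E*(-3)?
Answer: 51922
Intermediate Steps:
A(E) = -E (A(E) = (E*(-3))/3 = (-3*E)/3 = -E)
I(X, C) = 4 (I(X, C) = 4*((C + X)/(X + C)) = 4*((C + X)/(C + X)) = 4*1 = 4)
(19155 + I(A(-2 + 3), 50)) + 32763 = (19155 + 4) + 32763 = 19159 + 32763 = 51922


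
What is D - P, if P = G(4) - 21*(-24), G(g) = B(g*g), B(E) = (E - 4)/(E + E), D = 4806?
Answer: 34413/8 ≈ 4301.6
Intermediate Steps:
B(E) = (-4 + E)/(2*E) (B(E) = (-4 + E)/((2*E)) = (-4 + E)*(1/(2*E)) = (-4 + E)/(2*E))
G(g) = (-4 + g**2)/(2*g**2) (G(g) = (-4 + g*g)/(2*((g*g))) = (-4 + g**2)/(2*(g**2)) = (-4 + g**2)/(2*g**2))
P = 4035/8 (P = (1/2 - 2/4**2) - 21*(-24) = (1/2 - 2*1/16) + 504 = (1/2 - 1/8) + 504 = 3/8 + 504 = 4035/8 ≈ 504.38)
D - P = 4806 - 1*4035/8 = 4806 - 4035/8 = 34413/8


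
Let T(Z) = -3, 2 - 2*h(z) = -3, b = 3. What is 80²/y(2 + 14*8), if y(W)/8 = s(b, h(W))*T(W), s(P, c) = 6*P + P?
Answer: -800/63 ≈ -12.698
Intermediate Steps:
h(z) = 5/2 (h(z) = 1 - ½*(-3) = 1 + 3/2 = 5/2)
s(P, c) = 7*P
y(W) = -504 (y(W) = 8*((7*3)*(-3)) = 8*(21*(-3)) = 8*(-63) = -504)
80²/y(2 + 14*8) = 80²/(-504) = 6400*(-1/504) = -800/63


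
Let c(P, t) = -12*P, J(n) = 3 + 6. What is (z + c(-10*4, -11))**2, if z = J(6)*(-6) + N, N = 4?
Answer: 184900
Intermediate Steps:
J(n) = 9
z = -50 (z = 9*(-6) + 4 = -54 + 4 = -50)
(z + c(-10*4, -11))**2 = (-50 - (-120)*4)**2 = (-50 - 12*(-40))**2 = (-50 + 480)**2 = 430**2 = 184900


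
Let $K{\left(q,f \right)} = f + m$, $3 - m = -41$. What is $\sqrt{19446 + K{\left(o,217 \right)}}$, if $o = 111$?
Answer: $\sqrt{19707} \approx 140.38$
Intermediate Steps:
$m = 44$ ($m = 3 - -41 = 3 + 41 = 44$)
$K{\left(q,f \right)} = 44 + f$ ($K{\left(q,f \right)} = f + 44 = 44 + f$)
$\sqrt{19446 + K{\left(o,217 \right)}} = \sqrt{19446 + \left(44 + 217\right)} = \sqrt{19446 + 261} = \sqrt{19707}$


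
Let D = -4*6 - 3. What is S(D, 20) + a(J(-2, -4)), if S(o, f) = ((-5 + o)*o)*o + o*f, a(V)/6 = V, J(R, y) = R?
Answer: -23880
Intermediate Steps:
a(V) = 6*V
D = -27 (D = -24 - 3 = -27)
S(o, f) = f*o + o²*(-5 + o) (S(o, f) = (o*(-5 + o))*o + f*o = o²*(-5 + o) + f*o = f*o + o²*(-5 + o))
S(D, 20) + a(J(-2, -4)) = -27*(20 + (-27)² - 5*(-27)) + 6*(-2) = -27*(20 + 729 + 135) - 12 = -27*884 - 12 = -23868 - 12 = -23880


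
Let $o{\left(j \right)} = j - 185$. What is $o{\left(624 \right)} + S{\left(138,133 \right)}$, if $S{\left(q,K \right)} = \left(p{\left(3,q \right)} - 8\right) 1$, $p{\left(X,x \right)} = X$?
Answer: $434$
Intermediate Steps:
$S{\left(q,K \right)} = -5$ ($S{\left(q,K \right)} = \left(3 - 8\right) 1 = \left(-5\right) 1 = -5$)
$o{\left(j \right)} = -185 + j$
$o{\left(624 \right)} + S{\left(138,133 \right)} = \left(-185 + 624\right) - 5 = 439 - 5 = 434$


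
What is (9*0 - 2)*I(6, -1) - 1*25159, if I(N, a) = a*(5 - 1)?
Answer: -25151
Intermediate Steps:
I(N, a) = 4*a (I(N, a) = a*4 = 4*a)
(9*0 - 2)*I(6, -1) - 1*25159 = (9*0 - 2)*(4*(-1)) - 1*25159 = (0 - 2)*(-4) - 25159 = -2*(-4) - 25159 = 8 - 25159 = -25151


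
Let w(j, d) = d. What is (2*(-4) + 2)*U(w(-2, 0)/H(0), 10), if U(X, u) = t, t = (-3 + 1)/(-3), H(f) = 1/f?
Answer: -4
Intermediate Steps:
t = ⅔ (t = -2*(-⅓) = ⅔ ≈ 0.66667)
U(X, u) = ⅔
(2*(-4) + 2)*U(w(-2, 0)/H(0), 10) = (2*(-4) + 2)*(⅔) = (-8 + 2)*(⅔) = -6*⅔ = -4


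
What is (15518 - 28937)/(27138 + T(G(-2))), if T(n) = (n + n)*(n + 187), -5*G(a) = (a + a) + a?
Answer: -12425/25546 ≈ -0.48638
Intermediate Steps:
G(a) = -3*a/5 (G(a) = -((a + a) + a)/5 = -(2*a + a)/5 = -3*a/5)
T(n) = 2*n*(187 + n) (T(n) = (2*n)*(187 + n) = 2*n*(187 + n))
(15518 - 28937)/(27138 + T(G(-2))) = (15518 - 28937)/(27138 + 2*(-⅗*(-2))*(187 - ⅗*(-2))) = -13419/(27138 + 2*(6/5)*(187 + 6/5)) = -13419/(27138 + 2*(6/5)*(941/5)) = -13419/(27138 + 11292/25) = -13419/689742/25 = -13419*25/689742 = -12425/25546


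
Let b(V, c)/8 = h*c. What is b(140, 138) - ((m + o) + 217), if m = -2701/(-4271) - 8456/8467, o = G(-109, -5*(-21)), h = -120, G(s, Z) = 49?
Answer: -4800421545313/36162557 ≈ -1.3275e+5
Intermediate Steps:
o = 49
m = -13246209/36162557 (m = -2701*(-1/4271) - 8456*1/8467 = 2701/4271 - 8456/8467 = -13246209/36162557 ≈ -0.36630)
b(V, c) = -960*c (b(V, c) = 8*(-120*c) = -960*c)
b(140, 138) - ((m + o) + 217) = -960*138 - ((-13246209/36162557 + 49) + 217) = -132480 - (1758719084/36162557 + 217) = -132480 - 1*9605993953/36162557 = -132480 - 9605993953/36162557 = -4800421545313/36162557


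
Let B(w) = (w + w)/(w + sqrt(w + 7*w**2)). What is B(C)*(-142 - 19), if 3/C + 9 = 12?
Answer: 46 - 92*sqrt(2) ≈ -84.108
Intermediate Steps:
C = 1 (C = 3/(-9 + 12) = 3/3 = 3*(1/3) = 1)
B(w) = 2*w/(w + sqrt(w + 7*w**2)) (B(w) = (2*w)/(w + sqrt(w + 7*w**2)) = 2*w/(w + sqrt(w + 7*w**2)))
B(C)*(-142 - 19) = (2*1/(1 + sqrt(1*(1 + 7*1))))*(-142 - 19) = (2*1/(1 + sqrt(1*(1 + 7))))*(-161) = (2*1/(1 + sqrt(1*8)))*(-161) = (2*1/(1 + sqrt(8)))*(-161) = (2*1/(1 + 2*sqrt(2)))*(-161) = (2/(1 + 2*sqrt(2)))*(-161) = -322/(1 + 2*sqrt(2))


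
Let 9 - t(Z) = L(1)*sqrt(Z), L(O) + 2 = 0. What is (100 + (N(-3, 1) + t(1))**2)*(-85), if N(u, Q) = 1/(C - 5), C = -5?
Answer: -371977/20 ≈ -18599.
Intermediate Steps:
L(O) = -2 (L(O) = -2 + 0 = -2)
N(u, Q) = -1/10 (N(u, Q) = 1/(-5 - 5) = 1/(-10) = -1/10)
t(Z) = 9 + 2*sqrt(Z) (t(Z) = 9 - (-2)*sqrt(Z) = 9 + 2*sqrt(Z))
(100 + (N(-3, 1) + t(1))**2)*(-85) = (100 + (-1/10 + (9 + 2*sqrt(1)))**2)*(-85) = (100 + (-1/10 + (9 + 2*1))**2)*(-85) = (100 + (-1/10 + (9 + 2))**2)*(-85) = (100 + (-1/10 + 11)**2)*(-85) = (100 + (109/10)**2)*(-85) = (100 + 11881/100)*(-85) = (21881/100)*(-85) = -371977/20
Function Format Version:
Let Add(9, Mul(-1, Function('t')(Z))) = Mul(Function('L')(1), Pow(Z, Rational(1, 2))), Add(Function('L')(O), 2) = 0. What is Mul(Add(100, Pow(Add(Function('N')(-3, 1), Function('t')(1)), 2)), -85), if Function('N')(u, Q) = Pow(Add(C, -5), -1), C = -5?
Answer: Rational(-371977, 20) ≈ -18599.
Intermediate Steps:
Function('L')(O) = -2 (Function('L')(O) = Add(-2, 0) = -2)
Function('N')(u, Q) = Rational(-1, 10) (Function('N')(u, Q) = Pow(Add(-5, -5), -1) = Pow(-10, -1) = Rational(-1, 10))
Function('t')(Z) = Add(9, Mul(2, Pow(Z, Rational(1, 2)))) (Function('t')(Z) = Add(9, Mul(-1, Mul(-2, Pow(Z, Rational(1, 2))))) = Add(9, Mul(2, Pow(Z, Rational(1, 2)))))
Mul(Add(100, Pow(Add(Function('N')(-3, 1), Function('t')(1)), 2)), -85) = Mul(Add(100, Pow(Add(Rational(-1, 10), Add(9, Mul(2, Pow(1, Rational(1, 2))))), 2)), -85) = Mul(Add(100, Pow(Add(Rational(-1, 10), Add(9, Mul(2, 1))), 2)), -85) = Mul(Add(100, Pow(Add(Rational(-1, 10), Add(9, 2)), 2)), -85) = Mul(Add(100, Pow(Add(Rational(-1, 10), 11), 2)), -85) = Mul(Add(100, Pow(Rational(109, 10), 2)), -85) = Mul(Add(100, Rational(11881, 100)), -85) = Mul(Rational(21881, 100), -85) = Rational(-371977, 20)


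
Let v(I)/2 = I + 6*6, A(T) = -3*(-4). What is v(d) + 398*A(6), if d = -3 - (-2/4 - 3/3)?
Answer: 4845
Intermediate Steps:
A(T) = 12
d = -3/2 (d = -3 - (-2*¼ - 3*⅓) = -3 - (-½ - 1) = -3 - 1*(-3/2) = -3 + 3/2 = -3/2 ≈ -1.5000)
v(I) = 72 + 2*I (v(I) = 2*(I + 6*6) = 2*(I + 36) = 2*(36 + I) = 72 + 2*I)
v(d) + 398*A(6) = (72 + 2*(-3/2)) + 398*12 = (72 - 3) + 4776 = 69 + 4776 = 4845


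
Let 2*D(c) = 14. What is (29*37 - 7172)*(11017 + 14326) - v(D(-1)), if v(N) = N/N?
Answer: -154566958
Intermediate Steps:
D(c) = 7 (D(c) = (½)*14 = 7)
v(N) = 1
(29*37 - 7172)*(11017 + 14326) - v(D(-1)) = (29*37 - 7172)*(11017 + 14326) - 1*1 = (1073 - 7172)*25343 - 1 = -6099*25343 - 1 = -154566957 - 1 = -154566958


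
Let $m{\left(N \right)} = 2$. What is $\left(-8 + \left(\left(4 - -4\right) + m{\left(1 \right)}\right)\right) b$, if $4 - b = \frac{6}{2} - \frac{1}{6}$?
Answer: $\frac{7}{3} \approx 2.3333$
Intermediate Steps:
$b = \frac{7}{6}$ ($b = 4 - \left(\frac{6}{2} - \frac{1}{6}\right) = 4 - \left(6 \cdot \frac{1}{2} - \frac{1}{6}\right) = 4 - \left(3 - \frac{1}{6}\right) = 4 - \frac{17}{6} = \frac{7}{6} \approx 1.1667$)
$\left(-8 + \left(\left(4 - -4\right) + m{\left(1 \right)}\right)\right) b = \left(-8 + \left(\left(4 - -4\right) + 2\right)\right) \frac{7}{6} = \left(-8 + \left(\left(4 + 4\right) + 2\right)\right) \frac{7}{6} = \left(-8 + \left(8 + 2\right)\right) \frac{7}{6} = \left(-8 + 10\right) \frac{7}{6} = 2 \cdot \frac{7}{6} = \frac{7}{3}$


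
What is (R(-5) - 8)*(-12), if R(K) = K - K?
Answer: 96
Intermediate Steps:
R(K) = 0
(R(-5) - 8)*(-12) = (0 - 8)*(-12) = -8*(-12) = 96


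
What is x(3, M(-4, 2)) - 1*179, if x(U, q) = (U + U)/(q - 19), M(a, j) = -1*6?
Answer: -4481/25 ≈ -179.24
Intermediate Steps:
M(a, j) = -6
x(U, q) = 2*U/(-19 + q) (x(U, q) = (2*U)/(-19 + q) = 2*U/(-19 + q))
x(3, M(-4, 2)) - 1*179 = 2*3/(-19 - 6) - 1*179 = 2*3/(-25) - 179 = 2*3*(-1/25) - 179 = -6/25 - 179 = -4481/25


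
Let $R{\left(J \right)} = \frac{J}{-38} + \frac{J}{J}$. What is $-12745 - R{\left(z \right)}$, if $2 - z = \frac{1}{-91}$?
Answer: $- \frac{44075485}{3458} \approx -12746.0$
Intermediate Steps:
$z = \frac{183}{91}$ ($z = 2 - \frac{1}{-91} = 2 - - \frac{1}{91} = 2 + \frac{1}{91} = \frac{183}{91} \approx 2.011$)
$R{\left(J \right)} = 1 - \frac{J}{38}$ ($R{\left(J \right)} = J \left(- \frac{1}{38}\right) + 1 = - \frac{J}{38} + 1 = 1 - \frac{J}{38}$)
$-12745 - R{\left(z \right)} = -12745 - \left(1 - \frac{183}{3458}\right) = -12745 - \frac{3275}{3458} = - \frac{44075485}{3458}$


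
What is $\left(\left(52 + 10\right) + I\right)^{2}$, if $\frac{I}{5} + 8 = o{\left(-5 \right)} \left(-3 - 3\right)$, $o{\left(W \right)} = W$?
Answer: $29584$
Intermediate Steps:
$I = 110$ ($I = -40 + 5 \left(- 5 \left(-3 - 3\right)\right) = -40 + 5 \left(\left(-5\right) \left(-6\right)\right) = -40 + 5 \cdot 30 = -40 + 150 = 110$)
$\left(\left(52 + 10\right) + I\right)^{2} = \left(\left(52 + 10\right) + 110\right)^{2} = \left(62 + 110\right)^{2} = 172^{2} = 29584$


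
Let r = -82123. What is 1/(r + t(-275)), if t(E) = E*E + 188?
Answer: -1/6310 ≈ -0.00015848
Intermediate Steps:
t(E) = 188 + E² (t(E) = E² + 188 = 188 + E²)
1/(r + t(-275)) = 1/(-82123 + (188 + (-275)²)) = 1/(-82123 + (188 + 75625)) = 1/(-82123 + 75813) = 1/(-6310) = -1/6310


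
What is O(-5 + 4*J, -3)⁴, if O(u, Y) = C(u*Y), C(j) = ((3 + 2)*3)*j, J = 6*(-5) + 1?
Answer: 879005386400625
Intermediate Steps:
J = -29 (J = -30 + 1 = -29)
C(j) = 15*j (C(j) = (5*3)*j = 15*j)
O(u, Y) = 15*Y*u (O(u, Y) = 15*(u*Y) = 15*(Y*u) = 15*Y*u)
O(-5 + 4*J, -3)⁴ = (15*(-3)*(-5 + 4*(-29)))⁴ = (15*(-3)*(-5 - 116))⁴ = (15*(-3)*(-121))⁴ = 5445⁴ = 879005386400625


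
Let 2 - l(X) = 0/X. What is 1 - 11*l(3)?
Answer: -21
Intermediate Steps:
l(X) = 2 (l(X) = 2 - 0/X = 2 - 1*0 = 2 + 0 = 2)
1 - 11*l(3) = 1 - 11*2 = 1 - 22 = -21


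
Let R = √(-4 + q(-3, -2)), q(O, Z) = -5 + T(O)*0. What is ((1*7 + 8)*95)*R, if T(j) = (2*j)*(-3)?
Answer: 4275*I ≈ 4275.0*I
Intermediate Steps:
T(j) = -6*j
q(O, Z) = -5 (q(O, Z) = -5 - 6*O*0 = -5 + 0 = -5)
R = 3*I (R = √(-4 - 5) = √(-9) = 3*I ≈ 3.0*I)
((1*7 + 8)*95)*R = ((1*7 + 8)*95)*(3*I) = ((7 + 8)*95)*(3*I) = (15*95)*(3*I) = 1425*(3*I) = 4275*I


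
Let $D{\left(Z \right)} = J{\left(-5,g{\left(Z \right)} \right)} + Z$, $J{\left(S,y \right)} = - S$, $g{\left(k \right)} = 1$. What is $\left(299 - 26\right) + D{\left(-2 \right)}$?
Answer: $276$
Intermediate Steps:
$D{\left(Z \right)} = 5 + Z$ ($D{\left(Z \right)} = \left(-1\right) \left(-5\right) + Z = 5 + Z$)
$\left(299 - 26\right) + D{\left(-2 \right)} = \left(299 - 26\right) + \left(5 - 2\right) = 273 + 3 = 276$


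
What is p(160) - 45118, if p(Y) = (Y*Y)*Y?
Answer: 4050882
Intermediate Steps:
p(Y) = Y³ (p(Y) = Y²*Y = Y³)
p(160) - 45118 = 160³ - 45118 = 4096000 - 45118 = 4050882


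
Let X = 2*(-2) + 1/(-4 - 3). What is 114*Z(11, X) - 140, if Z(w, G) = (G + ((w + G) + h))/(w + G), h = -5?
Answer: -178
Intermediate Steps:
X = -29/7 (X = -4 + 1/(-7) = -4 - 1/7 = -29/7 ≈ -4.1429)
Z(w, G) = (-5 + w + 2*G)/(G + w) (Z(w, G) = (G + ((w + G) - 5))/(w + G) = (G + ((G + w) - 5))/(G + w) = (G + (-5 + G + w))/(G + w) = (-5 + w + 2*G)/(G + w))
114*Z(11, X) - 140 = 114*((-5 + 11 + 2*(-29/7))/(-29/7 + 11)) - 140 = 114*((-5 + 11 - 58/7)/(48/7)) - 140 = 114*((7/48)*(-16/7)) - 140 = 114*(-1/3) - 140 = -38 - 140 = -178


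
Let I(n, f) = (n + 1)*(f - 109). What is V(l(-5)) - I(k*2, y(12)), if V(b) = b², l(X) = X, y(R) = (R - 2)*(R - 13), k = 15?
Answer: 3714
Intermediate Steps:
y(R) = (-13 + R)*(-2 + R) (y(R) = (-2 + R)*(-13 + R) = (-13 + R)*(-2 + R))
I(n, f) = (1 + n)*(-109 + f)
V(l(-5)) - I(k*2, y(12)) = (-5)² - (-109 + (26 + 12² - 15*12) - 1635*2 + (26 + 12² - 15*12)*(15*2)) = 25 - (-109 + (26 + 144 - 180) - 109*30 + (26 + 144 - 180)*30) = 25 - (-109 - 10 - 3270 - 10*30) = 25 - (-109 - 10 - 3270 - 300) = 25 - 1*(-3689) = 25 + 3689 = 3714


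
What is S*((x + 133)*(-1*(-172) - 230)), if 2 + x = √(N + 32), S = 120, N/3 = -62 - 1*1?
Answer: -911760 - 6960*I*√157 ≈ -9.1176e+5 - 87209.0*I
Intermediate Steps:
N = -189 (N = 3*(-62 - 1*1) = 3*(-62 - 1) = 3*(-63) = -189)
x = -2 + I*√157 (x = -2 + √(-189 + 32) = -2 + √(-157) = -2 + I*√157 ≈ -2.0 + 12.53*I)
S*((x + 133)*(-1*(-172) - 230)) = 120*(((-2 + I*√157) + 133)*(-1*(-172) - 230)) = 120*((131 + I*√157)*(172 - 230)) = 120*((131 + I*√157)*(-58)) = 120*(-7598 - 58*I*√157) = -911760 - 6960*I*√157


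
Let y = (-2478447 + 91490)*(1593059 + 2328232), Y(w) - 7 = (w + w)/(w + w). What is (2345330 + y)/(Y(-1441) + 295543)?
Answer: -9359950656157/295551 ≈ -3.1670e+7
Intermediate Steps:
Y(w) = 8 (Y(w) = 7 + (w + w)/(w + w) = 7 + (2*w)/((2*w)) = 7 + (2*w)*(1/(2*w)) = 7 + 1 = 8)
y = -9359953001487 (y = -2386957*3921291 = -9359953001487)
(2345330 + y)/(Y(-1441) + 295543) = (2345330 - 9359953001487)/(8 + 295543) = -9359950656157/295551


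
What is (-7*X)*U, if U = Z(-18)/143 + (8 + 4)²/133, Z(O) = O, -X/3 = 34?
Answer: 1856196/2717 ≈ 683.18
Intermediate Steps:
X = -102 (X = -3*34 = -102)
U = 18198/19019 (U = -18/143 + (8 + 4)²/133 = -18*1/143 + 12²*(1/133) = -18/143 + 144*(1/133) = -18/143 + 144/133 = 18198/19019 ≈ 0.95683)
(-7*X)*U = -7*(-102)*(18198/19019) = 714*(18198/19019) = 1856196/2717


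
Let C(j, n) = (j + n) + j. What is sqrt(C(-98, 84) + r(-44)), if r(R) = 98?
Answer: I*sqrt(14) ≈ 3.7417*I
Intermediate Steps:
C(j, n) = n + 2*j
sqrt(C(-98, 84) + r(-44)) = sqrt((84 + 2*(-98)) + 98) = sqrt((84 - 196) + 98) = sqrt(-112 + 98) = sqrt(-14) = I*sqrt(14)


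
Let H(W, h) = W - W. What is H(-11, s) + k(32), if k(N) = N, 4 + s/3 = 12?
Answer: 32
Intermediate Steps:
s = 24 (s = -12 + 3*12 = -12 + 36 = 24)
H(W, h) = 0
H(-11, s) + k(32) = 0 + 32 = 32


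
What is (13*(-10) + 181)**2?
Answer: 2601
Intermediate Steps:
(13*(-10) + 181)**2 = (-130 + 181)**2 = 51**2 = 2601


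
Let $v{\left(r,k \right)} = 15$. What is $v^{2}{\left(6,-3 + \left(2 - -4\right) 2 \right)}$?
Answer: $225$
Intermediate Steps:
$v^{2}{\left(6,-3 + \left(2 - -4\right) 2 \right)} = 15^{2} = 225$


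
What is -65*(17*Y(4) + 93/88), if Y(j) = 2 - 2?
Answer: -6045/88 ≈ -68.693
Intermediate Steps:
Y(j) = 0
-65*(17*Y(4) + 93/88) = -65*(17*0 + 93/88) = -65*(0 + 93*(1/88)) = -65*(0 + 93/88) = -65*93/88 = -6045/88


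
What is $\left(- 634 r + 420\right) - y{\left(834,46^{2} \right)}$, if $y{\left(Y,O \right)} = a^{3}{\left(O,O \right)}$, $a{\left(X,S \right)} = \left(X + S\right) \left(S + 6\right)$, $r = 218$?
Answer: $-724224338534515272256$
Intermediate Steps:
$a{\left(X,S \right)} = \left(6 + S\right) \left(S + X\right)$ ($a{\left(X,S \right)} = \left(S + X\right) \left(6 + S\right) = \left(6 + S\right) \left(S + X\right)$)
$y{\left(Y,O \right)} = \left(2 O^{2} + 12 O\right)^{3}$ ($y{\left(Y,O \right)} = \left(O^{2} + 6 O + 6 O + O O\right)^{3} = \left(O^{2} + 6 O + 6 O + O^{2}\right)^{3} = \left(2 O^{2} + 12 O\right)^{3}$)
$\left(- 634 r + 420\right) - y{\left(834,46^{2} \right)} = \left(\left(-634\right) 218 + 420\right) - 8 \left(46^{2}\right)^{3} \left(6 + 46^{2}\right)^{3} = \left(-138212 + 420\right) - 8 \cdot 2116^{3} \left(6 + 2116\right)^{3} = -137792 - 8 \cdot 9474296896 \cdot 2122^{3} = -137792 - 8 \cdot 9474296896 \cdot 9555119848 = -137792 - 724224338534515134464 = -724224338534515272256$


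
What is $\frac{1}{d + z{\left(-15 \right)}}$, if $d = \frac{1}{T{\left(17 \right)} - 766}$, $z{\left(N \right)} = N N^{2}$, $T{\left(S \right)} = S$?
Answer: $- \frac{749}{2527876} \approx -0.0002963$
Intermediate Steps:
$z{\left(N \right)} = N^{3}$
$d = - \frac{1}{749}$ ($d = \frac{1}{17 - 766} = \frac{1}{-749} = - \frac{1}{749} \approx -0.0013351$)
$\frac{1}{d + z{\left(-15 \right)}} = \frac{1}{- \frac{1}{749} + \left(-15\right)^{3}} = \frac{1}{- \frac{1}{749} - 3375} = \frac{1}{- \frac{2527876}{749}} = - \frac{749}{2527876}$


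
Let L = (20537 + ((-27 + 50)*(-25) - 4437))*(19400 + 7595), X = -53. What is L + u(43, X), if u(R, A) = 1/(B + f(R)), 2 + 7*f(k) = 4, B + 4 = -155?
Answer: 465617183618/1111 ≈ 4.1910e+8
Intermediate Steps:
B = -159 (B = -4 - 155 = -159)
f(k) = 2/7 (f(k) = -2/7 + (1/7)*4 = -2/7 + 4/7 = 2/7)
u(R, A) = -7/1111 (u(R, A) = 1/(-159 + 2/7) = 1/(-1111/7) = -7/1111)
L = 419097375 (L = (20537 + (23*(-25) - 4437))*26995 = (20537 + (-575 - 4437))*26995 = (20537 - 5012)*26995 = 15525*26995 = 419097375)
L + u(43, X) = 419097375 - 7/1111 = 465617183618/1111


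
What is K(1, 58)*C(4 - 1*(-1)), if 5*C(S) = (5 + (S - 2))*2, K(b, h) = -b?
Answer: -16/5 ≈ -3.2000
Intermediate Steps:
C(S) = 6/5 + 2*S/5 (C(S) = ((5 + (S - 2))*2)/5 = ((5 + (-2 + S))*2)/5 = ((3 + S)*2)/5 = (6 + 2*S)/5 = 6/5 + 2*S/5)
K(1, 58)*C(4 - 1*(-1)) = (-1*1)*(6/5 + 2*(4 - 1*(-1))/5) = -(6/5 + 2*(4 + 1)/5) = -(6/5 + (⅖)*5) = -(6/5 + 2) = -1*16/5 = -16/5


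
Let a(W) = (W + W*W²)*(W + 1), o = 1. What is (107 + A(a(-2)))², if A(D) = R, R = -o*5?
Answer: 10404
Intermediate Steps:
a(W) = (1 + W)*(W + W³) (a(W) = (W + W³)*(1 + W) = (1 + W)*(W + W³))
R = -5 (R = -1*1*5 = -1*5 = -5)
A(D) = -5
(107 + A(a(-2)))² = (107 - 5)² = 102² = 10404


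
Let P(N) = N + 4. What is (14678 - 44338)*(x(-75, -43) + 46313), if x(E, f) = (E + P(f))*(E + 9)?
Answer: -1596805420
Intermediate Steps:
P(N) = 4 + N
x(E, f) = (9 + E)*(4 + E + f) (x(E, f) = (E + (4 + f))*(E + 9) = (4 + E + f)*(9 + E) = (9 + E)*(4 + E + f))
(14678 - 44338)*(x(-75, -43) + 46313) = (14678 - 44338)*((36 + (-75)² + 9*(-43) + 13*(-75) - 75*(-43)) + 46313) = -29660*((36 + 5625 - 387 - 975 + 3225) + 46313) = -29660*(7524 + 46313) = -29660*53837 = -1596805420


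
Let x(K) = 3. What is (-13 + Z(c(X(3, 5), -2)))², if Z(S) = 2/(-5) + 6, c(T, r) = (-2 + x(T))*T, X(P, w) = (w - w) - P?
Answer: 1369/25 ≈ 54.760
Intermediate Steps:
X(P, w) = -P (X(P, w) = 0 - P = -P)
c(T, r) = T (c(T, r) = (-2 + 3)*T = 1*T = T)
Z(S) = 28/5 (Z(S) = 2*(-⅕) + 6 = -⅖ + 6 = 28/5)
(-13 + Z(c(X(3, 5), -2)))² = (-13 + 28/5)² = (-37/5)² = 1369/25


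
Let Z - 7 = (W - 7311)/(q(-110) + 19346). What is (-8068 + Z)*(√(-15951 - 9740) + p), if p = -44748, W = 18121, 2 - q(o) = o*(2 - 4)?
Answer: 287468606271/797 - 77089999*I*√25691/9564 ≈ 3.6069e+8 - 1.292e+6*I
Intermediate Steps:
q(o) = 2 + 2*o (q(o) = 2 - o*(2 - 4) = 2 - o*(-2) = 2 - (-2)*o = 2 + 2*o)
Z = 72353/9564 (Z = 7 + (18121 - 7311)/((2 + 2*(-110)) + 19346) = 7 + 10810/((2 - 220) + 19346) = 7 + 10810/(-218 + 19346) = 7 + 10810/19128 = 7 + 10810*(1/19128) = 7 + 5405/9564 = 72353/9564 ≈ 7.5651)
(-8068 + Z)*(√(-15951 - 9740) + p) = (-8068 + 72353/9564)*(√(-15951 - 9740) - 44748) = -77089999*(√(-25691) - 44748)/9564 = -77089999*(I*√25691 - 44748)/9564 = -77089999*(-44748 + I*√25691)/9564 = 287468606271/797 - 77089999*I*√25691/9564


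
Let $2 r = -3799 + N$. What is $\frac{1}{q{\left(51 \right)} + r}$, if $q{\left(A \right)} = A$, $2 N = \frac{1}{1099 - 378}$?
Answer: $- \frac{2884}{5331073} \approx -0.00054098$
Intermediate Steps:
$N = \frac{1}{1442}$ ($N = \frac{1}{2 \left(1099 - 378\right)} = \frac{1}{2 \cdot 721} = \frac{1}{2} \cdot \frac{1}{721} = \frac{1}{1442} \approx 0.00069348$)
$r = - \frac{5478157}{2884}$ ($r = \frac{-3799 + \frac{1}{1442}}{2} = \frac{1}{2} \left(- \frac{5478157}{1442}\right) = - \frac{5478157}{2884} \approx -1899.5$)
$\frac{1}{q{\left(51 \right)} + r} = \frac{1}{51 - \frac{5478157}{2884}} = \frac{1}{- \frac{5331073}{2884}} = - \frac{2884}{5331073}$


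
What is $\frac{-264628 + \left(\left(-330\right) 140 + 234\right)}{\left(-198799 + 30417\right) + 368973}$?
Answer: $- \frac{310594}{200591} \approx -1.5484$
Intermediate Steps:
$\frac{-264628 + \left(\left(-330\right) 140 + 234\right)}{\left(-198799 + 30417\right) + 368973} = \frac{-264628 + \left(-46200 + 234\right)}{-168382 + 368973} = \frac{-264628 - 45966}{200591} = \left(-310594\right) \frac{1}{200591} = - \frac{310594}{200591}$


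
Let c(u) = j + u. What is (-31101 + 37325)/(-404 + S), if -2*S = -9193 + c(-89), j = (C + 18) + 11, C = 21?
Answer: 1556/1053 ≈ 1.4777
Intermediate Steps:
j = 50 (j = (21 + 18) + 11 = 39 + 11 = 50)
c(u) = 50 + u
S = 4616 (S = -(-9193 + (50 - 89))/2 = -(-9193 - 39)/2 = -½*(-9232) = 4616)
(-31101 + 37325)/(-404 + S) = (-31101 + 37325)/(-404 + 4616) = 6224/4212 = 6224*(1/4212) = 1556/1053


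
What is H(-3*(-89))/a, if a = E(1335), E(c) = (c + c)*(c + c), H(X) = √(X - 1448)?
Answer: I*√1181/7128900 ≈ 4.8206e-6*I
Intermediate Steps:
H(X) = √(-1448 + X)
E(c) = 4*c² (E(c) = (2*c)*(2*c) = 4*c²)
a = 7128900 (a = 4*1335² = 4*1782225 = 7128900)
H(-3*(-89))/a = √(-1448 - 3*(-89))/7128900 = √(-1448 + 267)*(1/7128900) = √(-1181)*(1/7128900) = (I*√1181)*(1/7128900) = I*√1181/7128900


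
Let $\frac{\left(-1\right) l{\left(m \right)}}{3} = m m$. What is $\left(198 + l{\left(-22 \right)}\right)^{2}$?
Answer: $1572516$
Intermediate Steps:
$l{\left(m \right)} = - 3 m^{2}$ ($l{\left(m \right)} = - 3 m m = - 3 m^{2}$)
$\left(198 + l{\left(-22 \right)}\right)^{2} = \left(198 - 3 \left(-22\right)^{2}\right)^{2} = \left(198 - 1452\right)^{2} = \left(-1254\right)^{2} = 1572516$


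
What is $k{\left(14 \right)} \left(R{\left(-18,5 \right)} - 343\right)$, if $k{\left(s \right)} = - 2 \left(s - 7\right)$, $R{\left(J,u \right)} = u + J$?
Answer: $4984$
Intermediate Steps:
$R{\left(J,u \right)} = J + u$
$k{\left(s \right)} = 14 - 2 s$ ($k{\left(s \right)} = - 2 \left(-7 + s\right) = 14 - 2 s$)
$k{\left(14 \right)} \left(R{\left(-18,5 \right)} - 343\right) = \left(14 - 28\right) \left(\left(-18 + 5\right) - 343\right) = \left(14 - 28\right) \left(-13 - 343\right) = \left(-14\right) \left(-356\right) = 4984$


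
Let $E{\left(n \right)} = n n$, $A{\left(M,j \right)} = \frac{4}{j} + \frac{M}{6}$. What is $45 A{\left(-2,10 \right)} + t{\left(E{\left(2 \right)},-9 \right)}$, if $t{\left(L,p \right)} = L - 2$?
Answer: $5$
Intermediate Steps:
$A{\left(M,j \right)} = \frac{4}{j} + \frac{M}{6}$ ($A{\left(M,j \right)} = \frac{4}{j} + M \frac{1}{6} = \frac{4}{j} + \frac{M}{6}$)
$E{\left(n \right)} = n^{2}$
$t{\left(L,p \right)} = -2 + L$ ($t{\left(L,p \right)} = L - 2 = -2 + L$)
$45 A{\left(-2,10 \right)} + t{\left(E{\left(2 \right)},-9 \right)} = 45 \left(\frac{4}{10} + \frac{1}{6} \left(-2\right)\right) - \left(2 - 2^{2}\right) = 45 \left(4 \cdot \frac{1}{10} - \frac{1}{3}\right) + \left(-2 + 4\right) = 45 \left(\frac{2}{5} - \frac{1}{3}\right) + 2 = 45 \cdot \frac{1}{15} + 2 = 3 + 2 = 5$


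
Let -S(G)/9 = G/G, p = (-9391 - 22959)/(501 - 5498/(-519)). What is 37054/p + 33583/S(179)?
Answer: -108732169702/25184475 ≈ -4317.4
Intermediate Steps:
p = -16789650/265517 (p = -32350/(501 - 5498*(-1/519)) = -32350/(501 + 5498/519) = -32350/265517/519 = -32350*519/265517 = -16789650/265517 ≈ -63.234)
S(G) = -9 (S(G) = -9*G/G = -9*1 = -9)
37054/p + 33583/S(179) = 37054/(-16789650/265517) + 33583/(-9) = 37054*(-265517/16789650) + 33583*(-⅑) = -4919233459/8394825 - 33583/9 = -108732169702/25184475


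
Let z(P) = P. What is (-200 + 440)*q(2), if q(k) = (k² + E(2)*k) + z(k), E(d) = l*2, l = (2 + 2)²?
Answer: 16800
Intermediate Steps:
l = 16 (l = 4² = 16)
E(d) = 32 (E(d) = 16*2 = 32)
q(k) = k² + 33*k (q(k) = (k² + 32*k) + k = k² + 33*k)
(-200 + 440)*q(2) = (-200 + 440)*(2*(33 + 2)) = 240*(2*35) = 240*70 = 16800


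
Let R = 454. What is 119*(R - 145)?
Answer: 36771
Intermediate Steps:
119*(R - 145) = 119*(454 - 145) = 119*309 = 36771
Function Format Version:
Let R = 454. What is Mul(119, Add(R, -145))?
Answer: 36771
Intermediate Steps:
Mul(119, Add(R, -145)) = Mul(119, Add(454, -145)) = Mul(119, 309) = 36771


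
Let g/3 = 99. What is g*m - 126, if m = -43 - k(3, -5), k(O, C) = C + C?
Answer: -9927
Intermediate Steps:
g = 297 (g = 3*99 = 297)
k(O, C) = 2*C
m = -33 (m = -43 - 2*(-5) = -43 - 1*(-10) = -43 + 10 = -33)
g*m - 126 = 297*(-33) - 126 = -9801 - 126 = -9927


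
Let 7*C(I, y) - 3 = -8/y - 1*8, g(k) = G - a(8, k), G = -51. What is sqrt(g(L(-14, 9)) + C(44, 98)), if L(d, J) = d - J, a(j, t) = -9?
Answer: I*sqrt(102585)/49 ≈ 6.5365*I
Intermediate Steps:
g(k) = -42 (g(k) = -51 - 1*(-9) = -51 + 9 = -42)
C(I, y) = -5/7 - 8/(7*y) (C(I, y) = 3/7 + (-8/y - 1*8)/7 = 3/7 + (-8/y - 8)/7 = 3/7 + (-8 - 8/y)/7 = 3/7 + (-8/7 - 8/(7*y)) = -5/7 - 8/(7*y))
sqrt(g(L(-14, 9)) + C(44, 98)) = sqrt(-42 + (1/7)*(-8 - 5*98)/98) = sqrt(-42 + (1/7)*(1/98)*(-8 - 490)) = sqrt(-42 + (1/7)*(1/98)*(-498)) = sqrt(-42 - 249/343) = sqrt(-14655/343) = I*sqrt(102585)/49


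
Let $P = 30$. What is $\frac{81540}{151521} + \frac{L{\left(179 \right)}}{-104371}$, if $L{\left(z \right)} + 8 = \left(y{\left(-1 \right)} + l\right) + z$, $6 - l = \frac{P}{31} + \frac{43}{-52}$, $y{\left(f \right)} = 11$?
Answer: $\frac{4557632709057}{8497603348364} \approx 0.53634$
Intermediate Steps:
$l = \frac{9445}{1612}$ ($l = 6 - \left(\frac{30}{31} + \frac{43}{-52}\right) = 6 - \left(30 \cdot \frac{1}{31} + 43 \left(- \frac{1}{52}\right)\right) = 6 - \left(\frac{30}{31} - \frac{43}{52}\right) = 6 - \frac{227}{1612} = \frac{9445}{1612} \approx 5.8592$)
$L{\left(z \right)} = \frac{14281}{1612} + z$ ($L{\left(z \right)} = -8 + \left(\left(11 + \frac{9445}{1612}\right) + z\right) = -8 + \left(\frac{27177}{1612} + z\right) = \frac{14281}{1612} + z$)
$\frac{81540}{151521} + \frac{L{\left(179 \right)}}{-104371} = \frac{81540}{151521} + \frac{\frac{14281}{1612} + 179}{-104371} = 81540 \cdot \frac{1}{151521} + \frac{302829}{1612} \left(- \frac{1}{104371}\right) = \frac{27180}{50507} - \frac{302829}{168246052} = \frac{4557632709057}{8497603348364}$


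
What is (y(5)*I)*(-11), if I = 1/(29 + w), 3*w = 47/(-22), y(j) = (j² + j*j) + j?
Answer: -39930/1867 ≈ -21.387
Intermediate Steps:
y(j) = j + 2*j² (y(j) = (j² + j²) + j = 2*j² + j = j + 2*j²)
w = -47/66 (w = (47/(-22))/3 = (47*(-1/22))/3 = (⅓)*(-47/22) = -47/66 ≈ -0.71212)
I = 66/1867 (I = 1/(29 - 47/66) = 1/(1867/66) = 66/1867 ≈ 0.035351)
(y(5)*I)*(-11) = ((5*(1 + 2*5))*(66/1867))*(-11) = ((5*(1 + 10))*(66/1867))*(-11) = ((5*11)*(66/1867))*(-11) = (55*(66/1867))*(-11) = (3630/1867)*(-11) = -39930/1867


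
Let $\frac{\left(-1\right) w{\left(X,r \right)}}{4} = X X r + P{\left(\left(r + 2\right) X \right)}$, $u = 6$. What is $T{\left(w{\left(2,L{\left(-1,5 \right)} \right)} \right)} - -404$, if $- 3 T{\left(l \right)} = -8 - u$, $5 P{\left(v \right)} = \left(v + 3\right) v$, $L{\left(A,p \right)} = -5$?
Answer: $\frac{1226}{3} \approx 408.67$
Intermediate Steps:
$P{\left(v \right)} = \frac{v \left(3 + v\right)}{5}$ ($P{\left(v \right)} = \frac{\left(v + 3\right) v}{5} = \frac{\left(3 + v\right) v}{5} = \frac{v \left(3 + v\right)}{5}$)
$w{\left(X,r \right)} = - 4 r X^{2} - \frac{4 X \left(2 + r\right) \left(3 + X \left(2 + r\right)\right)}{5}$ ($w{\left(X,r \right)} = - 4 \left(X X r + \frac{\left(r + 2\right) X \left(3 + \left(r + 2\right) X\right)}{5}\right) = - 4 \left(X^{2} r + \frac{\left(2 + r\right) X \left(3 + \left(2 + r\right) X\right)}{5}\right) = - 4 \left(r X^{2} + \frac{X \left(2 + r\right) \left(3 + X \left(2 + r\right)\right)}{5}\right) = - 4 r X^{2} - \frac{4 X \left(2 + r\right) \left(3 + X \left(2 + r\right)\right)}{5}$)
$T{\left(l \right)} = \frac{14}{3}$ ($T{\left(l \right)} = - \frac{-8 - 6}{3} = \left(- \frac{1}{3}\right) \left(-14\right) = \frac{14}{3}$)
$T{\left(w{\left(2,L{\left(-1,5 \right)} \right)} \right)} - -404 = \frac{14}{3} - -404 = \frac{14}{3} + 404 = \frac{1226}{3}$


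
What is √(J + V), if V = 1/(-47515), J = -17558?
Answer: I*√39640261648065/47515 ≈ 132.51*I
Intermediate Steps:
V = -1/47515 ≈ -2.1046e-5
√(J + V) = √(-17558 - 1/47515) = √(-834268371/47515) = I*√39640261648065/47515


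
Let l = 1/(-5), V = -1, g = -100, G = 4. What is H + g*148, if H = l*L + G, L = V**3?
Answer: -73979/5 ≈ -14796.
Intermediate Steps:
l = -1/5 (l = 1*(-1/5) = -1/5 ≈ -0.20000)
L = -1 (L = (-1)**3 = -1)
H = 21/5 (H = -1/5*(-1) + 4 = 1/5 + 4 = 21/5 ≈ 4.2000)
H + g*148 = 21/5 - 100*148 = 21/5 - 14800 = -73979/5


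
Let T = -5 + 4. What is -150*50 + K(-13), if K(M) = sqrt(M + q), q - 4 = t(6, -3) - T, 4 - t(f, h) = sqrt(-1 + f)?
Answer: -7500 + I*sqrt(4 + sqrt(5)) ≈ -7500.0 + 2.4972*I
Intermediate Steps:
t(f, h) = 4 - sqrt(-1 + f)
T = -1
q = 9 - sqrt(5) (q = 4 + ((4 - sqrt(-1 + 6)) - 1*(-1)) = 4 + ((4 - sqrt(5)) + 1) = 4 + (5 - sqrt(5)) = 9 - sqrt(5) ≈ 6.7639)
K(M) = sqrt(9 + M - sqrt(5)) (K(M) = sqrt(M + (9 - sqrt(5))) = sqrt(9 + M - sqrt(5)))
-150*50 + K(-13) = -150*50 + sqrt(9 - 13 - sqrt(5)) = -7500 + sqrt(-4 - sqrt(5))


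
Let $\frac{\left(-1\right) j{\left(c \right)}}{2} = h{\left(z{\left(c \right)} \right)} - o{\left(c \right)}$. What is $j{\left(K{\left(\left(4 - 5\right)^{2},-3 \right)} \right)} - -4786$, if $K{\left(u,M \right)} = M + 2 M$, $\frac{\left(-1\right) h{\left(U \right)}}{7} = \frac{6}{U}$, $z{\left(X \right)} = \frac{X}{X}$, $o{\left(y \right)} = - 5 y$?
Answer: $4960$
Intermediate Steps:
$z{\left(X \right)} = 1$
$h{\left(U \right)} = - \frac{42}{U}$ ($h{\left(U \right)} = - 7 \frac{6}{U} = - \frac{42}{U}$)
$K{\left(u,M \right)} = 3 M$
$j{\left(c \right)} = 84 - 10 c$ ($j{\left(c \right)} = - 2 \left(- \frac{42}{1} - - 5 c\right) = - 2 \left(\left(-42\right) 1 + 5 c\right) = - 2 \left(-42 + 5 c\right) = 84 - 10 c$)
$j{\left(K{\left(\left(4 - 5\right)^{2},-3 \right)} \right)} - -4786 = \left(84 - 10 \cdot 3 \left(-3\right)\right) - -4786 = \left(84 - -90\right) + 4786 = \left(84 + 90\right) + 4786 = 174 + 4786 = 4960$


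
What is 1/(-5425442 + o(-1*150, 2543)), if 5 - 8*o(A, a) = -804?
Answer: -8/43402727 ≈ -1.8432e-7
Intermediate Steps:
o(A, a) = 809/8 (o(A, a) = 5/8 - 1/8*(-804) = 5/8 + 201/2 = 809/8)
1/(-5425442 + o(-1*150, 2543)) = 1/(-5425442 + 809/8) = 1/(-43402727/8) = -8/43402727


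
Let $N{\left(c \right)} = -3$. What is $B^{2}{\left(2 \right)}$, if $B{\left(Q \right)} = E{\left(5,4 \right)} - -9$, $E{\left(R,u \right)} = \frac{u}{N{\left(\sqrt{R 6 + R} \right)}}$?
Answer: $\frac{529}{9} \approx 58.778$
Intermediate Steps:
$E{\left(R,u \right)} = - \frac{u}{3}$ ($E{\left(R,u \right)} = \frac{u}{-3} = u \left(- \frac{1}{3}\right) = - \frac{u}{3}$)
$B{\left(Q \right)} = \frac{23}{3}$ ($B{\left(Q \right)} = \left(- \frac{1}{3}\right) 4 - -9 = - \frac{4}{3} + 9 = \frac{23}{3}$)
$B^{2}{\left(2 \right)} = \left(\frac{23}{3}\right)^{2} = \frac{529}{9}$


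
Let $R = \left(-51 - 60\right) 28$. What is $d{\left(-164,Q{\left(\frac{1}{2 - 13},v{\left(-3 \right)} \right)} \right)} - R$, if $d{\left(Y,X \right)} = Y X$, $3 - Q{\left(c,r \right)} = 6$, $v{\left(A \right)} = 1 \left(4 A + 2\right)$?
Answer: $3600$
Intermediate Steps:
$v{\left(A \right)} = 2 + 4 A$ ($v{\left(A \right)} = 1 \left(2 + 4 A\right) = 2 + 4 A$)
$Q{\left(c,r \right)} = -3$ ($Q{\left(c,r \right)} = 3 - 6 = -3$)
$R = -3108$ ($R = \left(-111\right) 28 = -3108$)
$d{\left(Y,X \right)} = X Y$
$d{\left(-164,Q{\left(\frac{1}{2 - 13},v{\left(-3 \right)} \right)} \right)} - R = \left(-3\right) \left(-164\right) - -3108 = 492 + 3108 = 3600$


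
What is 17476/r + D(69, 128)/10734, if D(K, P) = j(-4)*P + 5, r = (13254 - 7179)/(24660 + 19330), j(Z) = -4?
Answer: 550131062809/4347270 ≈ 1.2655e+5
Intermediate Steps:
r = 1215/8798 (r = 6075/43990 = 6075*(1/43990) = 1215/8798 ≈ 0.13810)
D(K, P) = 5 - 4*P (D(K, P) = -4*P + 5 = 5 - 4*P)
17476/r + D(69, 128)/10734 = 17476/(1215/8798) + (5 - 4*128)/10734 = 17476*(8798/1215) + (5 - 512)*(1/10734) = 153753848/1215 - 507*1/10734 = 153753848/1215 - 169/3578 = 550131062809/4347270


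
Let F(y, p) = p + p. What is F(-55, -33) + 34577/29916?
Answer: -1939879/29916 ≈ -64.844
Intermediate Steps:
F(y, p) = 2*p
F(-55, -33) + 34577/29916 = 2*(-33) + 34577/29916 = -66 + 34577*(1/29916) = -66 + 34577/29916 = -1939879/29916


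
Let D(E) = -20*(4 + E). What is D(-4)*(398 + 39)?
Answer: 0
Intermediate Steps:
D(E) = -80 - 20*E (D(E) = -5*(16 + 4*E) = -80 - 20*E)
D(-4)*(398 + 39) = (-80 - 20*(-4))*(398 + 39) = (-80 + 80)*437 = 0*437 = 0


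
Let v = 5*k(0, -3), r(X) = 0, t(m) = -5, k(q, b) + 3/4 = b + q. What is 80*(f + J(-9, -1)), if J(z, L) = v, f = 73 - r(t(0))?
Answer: 4340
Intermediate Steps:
k(q, b) = -¾ + b + q (k(q, b) = -¾ + (b + q) = -¾ + b + q)
v = -75/4 (v = 5*(-¾ - 3 + 0) = 5*(-15/4) = -75/4 ≈ -18.750)
f = 73 (f = 73 - 1*0 = 73 + 0 = 73)
J(z, L) = -75/4
80*(f + J(-9, -1)) = 80*(73 - 75/4) = 80*(217/4) = 4340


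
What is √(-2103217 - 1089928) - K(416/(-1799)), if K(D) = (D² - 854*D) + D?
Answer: -638544608/3236401 + I*√3193145 ≈ -197.3 + 1786.9*I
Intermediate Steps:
K(D) = D² - 853*D
√(-2103217 - 1089928) - K(416/(-1799)) = √(-2103217 - 1089928) - 416/(-1799)*(-853 + 416/(-1799)) = √(-3193145) - 416*(-1/1799)*(-853 + 416*(-1/1799)) = I*√3193145 - (-416)*(-853 - 416/1799)/1799 = I*√3193145 - (-416)*(-1534963)/(1799*1799) = I*√3193145 - 1*638544608/3236401 = I*√3193145 - 638544608/3236401 = -638544608/3236401 + I*√3193145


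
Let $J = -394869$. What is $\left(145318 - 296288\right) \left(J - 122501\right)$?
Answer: $78107348900$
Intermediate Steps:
$\left(145318 - 296288\right) \left(J - 122501\right) = \left(145318 - 296288\right) \left(-394869 - 122501\right) = \left(-150970\right) \left(-517370\right) = 78107348900$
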